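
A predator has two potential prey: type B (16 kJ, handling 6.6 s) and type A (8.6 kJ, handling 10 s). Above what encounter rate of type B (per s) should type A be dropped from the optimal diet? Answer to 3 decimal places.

0.083 per s

The zero-one rule: include type A iff E₂/h₂ > λE₁/(1+λh₁). Equality gives the switch point.
λE₁h₂ = E₂ + λE₂h₁ ⇒ λ = E₂/(E₁h₂ − E₂h₁) = 8.6/(160 − 56.76) = 0.0833 per s.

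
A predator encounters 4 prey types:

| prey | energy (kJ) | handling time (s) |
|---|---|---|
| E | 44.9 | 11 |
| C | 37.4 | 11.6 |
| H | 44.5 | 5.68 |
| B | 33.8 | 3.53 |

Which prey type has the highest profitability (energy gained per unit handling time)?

B

In descending order of E/h:
B: 33.8/3.53 = 9.58 kJ/s
H: 44.5/5.68 = 7.83 kJ/s
E: 44.9/11 = 4.08 kJ/s
C: 37.4/11.6 = 3.22 kJ/s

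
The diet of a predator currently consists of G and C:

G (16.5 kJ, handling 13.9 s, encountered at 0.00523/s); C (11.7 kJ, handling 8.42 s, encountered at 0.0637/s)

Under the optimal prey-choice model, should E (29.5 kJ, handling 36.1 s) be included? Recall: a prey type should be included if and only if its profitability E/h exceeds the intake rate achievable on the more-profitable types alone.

Yes

Intake rate on the current diet: R = (0.00523×16.5 + 0.0637×11.7) / (1 + 0.00523×13.9 + 0.0637×8.42) = 0.8316/1.609 = 0.5168 kJ/s.
E: E/h = 29.5/36.1 = 0.8172 kJ/s.
Since 0.8172 > R, including E increases the long-run rate.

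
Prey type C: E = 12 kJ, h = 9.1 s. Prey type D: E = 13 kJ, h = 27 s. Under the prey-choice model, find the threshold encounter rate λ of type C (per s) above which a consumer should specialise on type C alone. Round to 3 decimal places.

0.063 per s

At the threshold, the rate on type C alone equals the profitability of type D: λ·12/(1 + λ·9.1) = 13/27 = 0.4815.
Rearranging, λ(12 − 0.4815×9.1) = 0.4815, so λ = 0.4815/7.619 = 0.0632 per s.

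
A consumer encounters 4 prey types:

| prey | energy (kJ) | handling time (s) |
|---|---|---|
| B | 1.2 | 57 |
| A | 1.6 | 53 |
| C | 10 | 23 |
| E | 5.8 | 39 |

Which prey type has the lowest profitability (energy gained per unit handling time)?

Profitability E/h (kJ/s): B = 1.2/57 = 0.0211, A = 1.6/53 = 0.0302, C = 10/23 = 0.435, E = 5.8/39 = 0.149.
Ranked: C > E > A > B.

B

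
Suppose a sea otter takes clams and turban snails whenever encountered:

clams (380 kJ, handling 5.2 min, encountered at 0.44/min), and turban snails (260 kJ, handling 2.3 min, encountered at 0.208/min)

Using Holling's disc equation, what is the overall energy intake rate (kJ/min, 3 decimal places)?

58.751 kJ/min

R = (0.44×380 + 0.208×260) / (1 + 0.44×5.2 + 0.208×2.3) = 221.3/3.766 = 58.75 kJ/min.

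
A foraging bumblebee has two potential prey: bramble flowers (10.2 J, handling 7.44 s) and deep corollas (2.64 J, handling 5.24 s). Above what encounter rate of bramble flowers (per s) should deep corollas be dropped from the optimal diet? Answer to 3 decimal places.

At the threshold, the rate on bramble flowers alone equals the profitability of deep corollas: λ·10.2/(1 + λ·7.44) = 2.64/5.24 = 0.5038.
Rearranging, λ(10.2 − 0.5038×7.44) = 0.5038, so λ = 0.5038/6.452 = 0.07809 per s.

0.078 per s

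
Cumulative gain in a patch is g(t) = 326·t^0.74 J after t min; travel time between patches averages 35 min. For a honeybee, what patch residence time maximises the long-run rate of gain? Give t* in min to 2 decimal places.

99.62 min

Maximise g(t)/(T+t): set derivative to zero → g'(t)(T+t) = g(t).
g'(t) = 0.74·326·t^-0.26. Setting 0.74·326·t^-0.26 = 326·t^0.74/(35+t) gives 0.74(35+t) = t, so 0.26·t = 0.74×35.
t* = 0.74×35/0.26 = 99.62 min.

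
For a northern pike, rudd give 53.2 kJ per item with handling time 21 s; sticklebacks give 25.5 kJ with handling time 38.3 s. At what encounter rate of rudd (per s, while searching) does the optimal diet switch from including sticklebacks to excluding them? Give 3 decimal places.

0.017 per s

Drop sticklebacks once their profitability E₂/h₂ falls below the rate achievable on rudd alone: E₂/h₂ = λE₁/(1 + λh₁).
Solve for λ: λE₁h₂ = E₂(1 + λh₁) → λ(E₁h₂ − E₂h₁) = E₂ → λ = E₂/(E₁h₂ − E₂h₁).
λ = 25.5/(53.2×38.3 − 25.5×21) = 25.5/1502 = 0.01698 per s.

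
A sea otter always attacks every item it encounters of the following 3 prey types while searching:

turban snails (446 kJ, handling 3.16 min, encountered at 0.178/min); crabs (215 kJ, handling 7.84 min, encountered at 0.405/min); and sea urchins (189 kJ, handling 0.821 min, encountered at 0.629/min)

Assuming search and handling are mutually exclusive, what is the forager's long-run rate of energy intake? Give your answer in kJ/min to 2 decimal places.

54.31 kJ/min

R = (0.178×446 + 0.405×215 + 0.629×189) / (1 + 0.178×3.16 + 0.405×7.84 + 0.629×0.821) = 285.3/5.254 = 54.31 kJ/min.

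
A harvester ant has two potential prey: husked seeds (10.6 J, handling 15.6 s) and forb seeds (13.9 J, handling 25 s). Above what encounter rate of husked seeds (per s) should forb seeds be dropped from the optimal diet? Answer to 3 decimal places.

The zero-one rule: include forb seeds iff E₂/h₂ > λE₁/(1+λh₁). Equality gives the switch point.
λE₁h₂ = E₂ + λE₂h₁ ⇒ λ = E₂/(E₁h₂ − E₂h₁) = 13.9/(265 − 216.8) = 0.2886 per s.

0.289 per s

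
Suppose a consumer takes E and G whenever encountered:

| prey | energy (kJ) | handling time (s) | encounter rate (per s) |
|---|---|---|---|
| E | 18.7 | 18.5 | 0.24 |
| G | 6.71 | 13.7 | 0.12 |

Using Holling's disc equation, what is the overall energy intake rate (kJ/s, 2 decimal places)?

0.75 kJ/s

Energy encountered per unit search time: 0.24×18.7 + 0.12×6.71 = 5.293 kJ/s.
Handling time per unit search time: 0.24×18.5 + 0.12×13.7 = 6.084.
Rate = 5.293/(1 + 6.084) = 0.7472 kJ/s.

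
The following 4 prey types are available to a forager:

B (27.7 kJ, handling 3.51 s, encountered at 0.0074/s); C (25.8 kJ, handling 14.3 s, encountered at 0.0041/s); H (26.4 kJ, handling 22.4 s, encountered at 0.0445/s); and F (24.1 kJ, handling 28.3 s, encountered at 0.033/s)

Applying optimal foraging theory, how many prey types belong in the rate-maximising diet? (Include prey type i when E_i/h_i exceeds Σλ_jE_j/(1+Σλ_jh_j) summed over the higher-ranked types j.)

4

E/h in descending order: B 7.89, C 1.8, H 1.18, F 0.852 kJ/s. The optimal diet is the largest prefix of this list for which every included type satisfies E_i/h_i > R on the types above it.
Rate on top 1: 0.1998. C: 1.8 > 0.1998 → include.
Rate on top 2: 0.2865. H: 1.18 > 0.2865 → include.
Rate on top 3: 0.7137. F: 0.852 > 0.7137 → include.
Optimal diet: B, C, H, F — 4 of 4 types.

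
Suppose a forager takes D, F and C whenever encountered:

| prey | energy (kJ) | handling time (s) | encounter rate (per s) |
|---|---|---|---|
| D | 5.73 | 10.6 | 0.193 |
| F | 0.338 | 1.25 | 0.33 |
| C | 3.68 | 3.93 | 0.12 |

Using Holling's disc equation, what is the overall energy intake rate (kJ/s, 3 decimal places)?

0.422 kJ/s

R = (0.193×5.73 + 0.33×0.338 + 0.12×3.68) / (1 + 0.193×10.6 + 0.33×1.25 + 0.12×3.93) = 1.659/3.93 = 0.4222 kJ/s.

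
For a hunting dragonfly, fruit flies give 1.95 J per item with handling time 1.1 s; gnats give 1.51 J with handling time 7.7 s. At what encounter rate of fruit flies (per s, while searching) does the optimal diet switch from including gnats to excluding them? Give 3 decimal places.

0.113 per s

The zero-one rule: include gnats iff E₂/h₂ > λE₁/(1+λh₁). Equality gives the switch point.
λE₁h₂ = E₂ + λE₂h₁ ⇒ λ = E₂/(E₁h₂ − E₂h₁) = 1.51/(15.02 − 1.661) = 0.1131 per s.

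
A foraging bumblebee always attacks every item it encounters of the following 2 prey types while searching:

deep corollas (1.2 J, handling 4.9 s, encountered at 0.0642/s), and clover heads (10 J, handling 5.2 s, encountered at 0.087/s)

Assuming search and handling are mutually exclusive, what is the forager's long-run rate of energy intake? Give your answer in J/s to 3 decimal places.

R = (0.0642×1.2 + 0.087×10) / (1 + 0.0642×4.9 + 0.087×5.2) = 0.947/1.767 = 0.536 J/s.

0.536 J/s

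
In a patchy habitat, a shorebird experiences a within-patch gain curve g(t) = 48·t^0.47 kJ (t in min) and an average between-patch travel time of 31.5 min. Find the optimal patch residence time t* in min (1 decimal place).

27.9 min

By the marginal value theorem, leave when the instantaneous gain rate g'(t) equals the habitat-wide average g(t)/(T + t).
g'(t) = 0.47·48·t^-0.53. Setting 0.47·48·t^-0.53 = 48·t^0.47/(31.5+t) gives 0.47(31.5+t) = t, so 0.53·t = 0.47×31.5.
t* = 0.47×31.5/0.53 = 27.93 min.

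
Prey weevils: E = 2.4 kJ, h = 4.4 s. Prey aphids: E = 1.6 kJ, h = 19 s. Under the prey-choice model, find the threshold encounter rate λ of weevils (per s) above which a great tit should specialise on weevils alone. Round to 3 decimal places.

0.041 per s

At the threshold, the rate on weevils alone equals the profitability of aphids: λ·2.4/(1 + λ·4.4) = 1.6/19 = 0.08421.
Rearranging, λ(2.4 − 0.08421×4.4) = 0.08421, so λ = 0.08421/2.029 = 0.04149 per s.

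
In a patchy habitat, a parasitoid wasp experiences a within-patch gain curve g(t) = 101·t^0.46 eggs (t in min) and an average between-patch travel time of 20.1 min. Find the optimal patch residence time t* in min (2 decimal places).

17.12 min

Optimal t* satisfies g'(t*) = g(t*)/(T + t*).
g'(t) = 0.46·101·t^-0.54. Setting 0.46·101·t^-0.54 = 101·t^0.46/(20.1+t) gives 0.46(20.1+t) = t, so 0.54·t = 0.46×20.1.
t* = 0.46×20.1/0.54 = 17.12 min.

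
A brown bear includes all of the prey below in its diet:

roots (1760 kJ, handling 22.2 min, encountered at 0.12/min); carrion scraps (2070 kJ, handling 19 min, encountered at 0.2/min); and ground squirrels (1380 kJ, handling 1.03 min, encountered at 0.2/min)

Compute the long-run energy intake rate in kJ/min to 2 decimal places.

117.50 kJ/min

R = (0.12×1760 + 0.2×2070 + 0.2×1380) / (1 + 0.12×22.2 + 0.2×19 + 0.2×1.03) = 901.2/7.67 = 117.5 kJ/min.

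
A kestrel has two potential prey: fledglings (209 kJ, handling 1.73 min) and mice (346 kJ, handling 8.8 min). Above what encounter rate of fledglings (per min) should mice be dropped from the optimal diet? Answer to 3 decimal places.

The zero-one rule: include mice iff E₂/h₂ > λE₁/(1+λh₁). Equality gives the switch point.
λE₁h₂ = E₂ + λE₂h₁ ⇒ λ = E₂/(E₁h₂ − E₂h₁) = 346/(1839 − 598.6) = 0.2789 per min.

0.279 per min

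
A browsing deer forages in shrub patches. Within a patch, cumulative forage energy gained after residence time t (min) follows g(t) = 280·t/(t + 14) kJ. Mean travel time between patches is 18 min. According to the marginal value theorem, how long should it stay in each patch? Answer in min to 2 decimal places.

15.87 min

Maximise g(t)/(T+t): set derivative to zero → g'(t)(T+t) = g(t).
g'(t) = 280·14/(t + 14)². Setting 280·14/(t+14)² = 280t/[(t+14)(18+t)] gives 14(18+t) = t(t+14), so t² = 14×18 = 252.
t* = √252 = 15.87 min.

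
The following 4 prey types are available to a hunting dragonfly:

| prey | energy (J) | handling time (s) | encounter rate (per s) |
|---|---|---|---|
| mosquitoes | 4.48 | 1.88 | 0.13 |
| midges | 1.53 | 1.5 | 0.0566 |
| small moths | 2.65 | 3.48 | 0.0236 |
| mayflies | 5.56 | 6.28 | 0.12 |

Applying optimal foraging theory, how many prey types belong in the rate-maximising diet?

Profitabilities (E/h, J/s): mosquitoes 2.38, midges 1.02, mayflies 0.885, small moths 0.761. Add prey in this order while the next type's profitability exceeds the intake rate on those already taken.
Rate on top 1: 0.468. midges: 1.02 > 0.468 → include.
Rate on top 2: 0.5033. mayflies: 0.885 > 0.5033 → include.
Rate on top 3: 0.6415. small moths: 0.761 > 0.6415 → include.
Optimal diet: mosquitoes, midges, mayflies, small moths — 4 of 4 types.

4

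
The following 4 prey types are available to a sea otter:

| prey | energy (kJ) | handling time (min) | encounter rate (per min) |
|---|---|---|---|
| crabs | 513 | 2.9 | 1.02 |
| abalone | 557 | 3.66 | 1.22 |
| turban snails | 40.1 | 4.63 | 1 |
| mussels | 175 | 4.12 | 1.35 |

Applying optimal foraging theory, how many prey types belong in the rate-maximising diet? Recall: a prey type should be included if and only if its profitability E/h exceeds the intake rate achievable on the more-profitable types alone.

E/h in descending order: crabs 177, abalone 152, mussels 42.5, turban snails 8.66 kJ/min. The optimal diet is the largest prefix of this list for which every included type satisfies E_i/h_i > R on the types above it.
Rate on top 1: 132.2. abalone: 152 > 132.2 → include.
Rate on top 2: 142.8. mussels: 42.5 < 142.8 → exclude; stop.
Optimal diet: crabs, abalone — 2 of 4 types.

2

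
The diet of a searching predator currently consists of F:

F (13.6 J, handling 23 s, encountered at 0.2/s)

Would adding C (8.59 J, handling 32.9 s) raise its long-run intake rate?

No

Intake rate on the current diet: R = (0.2×13.6) / (1 + 0.2×23) = 2.72/5.6 = 0.4857 J/s.
C: E/h = 8.59/32.9 = 0.2611 J/s.
Since 0.2611 < R, time spent handling C is better spent searching.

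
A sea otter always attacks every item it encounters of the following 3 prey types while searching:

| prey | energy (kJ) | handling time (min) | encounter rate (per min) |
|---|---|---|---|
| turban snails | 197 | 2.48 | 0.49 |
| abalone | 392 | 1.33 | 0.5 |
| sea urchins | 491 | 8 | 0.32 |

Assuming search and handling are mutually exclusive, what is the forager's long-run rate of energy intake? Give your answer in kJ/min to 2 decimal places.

82.65 kJ/min

R = (0.49×197 + 0.5×392 + 0.32×491) / (1 + 0.49×2.48 + 0.5×1.33 + 0.32×8) = 449.6/5.44 = 82.65 kJ/min.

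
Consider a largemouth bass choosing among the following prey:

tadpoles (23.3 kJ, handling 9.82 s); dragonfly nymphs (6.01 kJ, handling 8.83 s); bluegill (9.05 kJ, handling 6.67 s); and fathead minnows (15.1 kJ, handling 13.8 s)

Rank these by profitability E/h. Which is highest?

Profitability E/h (kJ/s): tadpoles = 23.3/9.82 = 2.37, dragonfly nymphs = 6.01/8.83 = 0.681, bluegill = 9.05/6.67 = 1.36, fathead minnows = 15.1/13.8 = 1.09.
Ranked: tadpoles > bluegill > fathead minnows > dragonfly nymphs.

tadpoles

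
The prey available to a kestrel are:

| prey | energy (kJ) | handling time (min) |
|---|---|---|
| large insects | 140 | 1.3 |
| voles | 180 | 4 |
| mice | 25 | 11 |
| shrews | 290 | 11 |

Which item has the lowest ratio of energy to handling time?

mice

In descending order of E/h:
large insects: 140/1.3 = 108 kJ/min
voles: 180/4 = 45 kJ/min
shrews: 290/11 = 26.4 kJ/min
mice: 25/11 = 2.27 kJ/min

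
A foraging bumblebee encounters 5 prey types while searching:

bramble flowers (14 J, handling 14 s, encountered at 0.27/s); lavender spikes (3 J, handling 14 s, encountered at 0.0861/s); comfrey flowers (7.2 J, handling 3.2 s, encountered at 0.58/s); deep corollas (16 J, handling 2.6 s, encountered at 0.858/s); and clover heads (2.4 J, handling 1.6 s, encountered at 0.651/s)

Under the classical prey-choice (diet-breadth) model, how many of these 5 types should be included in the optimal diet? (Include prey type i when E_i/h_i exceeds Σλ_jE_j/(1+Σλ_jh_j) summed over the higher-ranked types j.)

Profitabilities (E/h, J/s): deep corollas 6.15, comfrey flowers 2.25, clover heads 1.5, bramble flowers 1, lavender spikes 0.214. Add prey in this order while the next type's profitability exceeds the intake rate on those already taken.
Rate on top 1: 4.249. comfrey flowers: 2.25 < 4.249 → exclude; stop.
Optimal diet: deep corollas — 1 of 5 types.

1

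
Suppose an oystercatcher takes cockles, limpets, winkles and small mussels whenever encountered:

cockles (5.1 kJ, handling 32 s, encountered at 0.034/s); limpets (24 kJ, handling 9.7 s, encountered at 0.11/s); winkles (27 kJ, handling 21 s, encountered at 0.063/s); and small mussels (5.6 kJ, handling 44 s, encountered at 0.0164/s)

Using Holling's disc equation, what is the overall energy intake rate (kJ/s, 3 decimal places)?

R = Σλ_iE_i / (1 + Σλ_ih_i)
Numerator: 0.034×5.1 + 0.11×24 + 0.063×27 + 0.0164×5.6 = 4.606
Denominator: 1 + 0.034×32 + 0.11×9.7 + 0.063×21 + 0.0164×44 = 5.2
R = 4.606/5.2 = 0.8859 kJ/s

0.886 kJ/s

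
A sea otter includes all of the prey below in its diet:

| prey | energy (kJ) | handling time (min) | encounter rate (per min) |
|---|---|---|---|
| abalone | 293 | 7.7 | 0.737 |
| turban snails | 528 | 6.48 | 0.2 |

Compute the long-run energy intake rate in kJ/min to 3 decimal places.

40.339 kJ/min

R = Σλ_iE_i / (1 + Σλ_ih_i)
Numerator: 0.737×293 + 0.2×528 = 321.5
Denominator: 1 + 0.737×7.7 + 0.2×6.48 = 7.971
R = 321.5/7.971 = 40.34 kJ/min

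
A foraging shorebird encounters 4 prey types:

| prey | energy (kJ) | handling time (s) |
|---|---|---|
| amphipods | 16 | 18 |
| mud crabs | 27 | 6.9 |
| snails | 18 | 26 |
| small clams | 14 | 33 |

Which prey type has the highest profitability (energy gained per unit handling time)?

In descending order of E/h:
mud crabs: 27/6.9 = 3.91 kJ/s
amphipods: 16/18 = 0.889 kJ/s
snails: 18/26 = 0.692 kJ/s
small clams: 14/33 = 0.424 kJ/s

mud crabs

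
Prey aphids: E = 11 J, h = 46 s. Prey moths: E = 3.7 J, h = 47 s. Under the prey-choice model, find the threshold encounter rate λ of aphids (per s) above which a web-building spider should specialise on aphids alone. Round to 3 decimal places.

0.011 per s

The zero-one rule: include moths iff E₂/h₂ > λE₁/(1+λh₁). Equality gives the switch point.
λE₁h₂ = E₂ + λE₂h₁ ⇒ λ = E₂/(E₁h₂ − E₂h₁) = 3.7/(517 − 170.2) = 0.01067 per s.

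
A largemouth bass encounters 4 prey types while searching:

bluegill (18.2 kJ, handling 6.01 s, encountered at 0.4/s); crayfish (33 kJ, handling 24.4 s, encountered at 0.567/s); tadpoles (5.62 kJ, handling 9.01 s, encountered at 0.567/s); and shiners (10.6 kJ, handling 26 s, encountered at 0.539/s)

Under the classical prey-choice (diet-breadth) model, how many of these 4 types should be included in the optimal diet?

Profitabilities (E/h, kJ/s): bluegill 3.03, crayfish 1.35, tadpoles 0.624, shiners 0.408. Add prey in this order while the next type's profitability exceeds the intake rate on those already taken.
Rate on top 1: 2.139. crayfish: 1.35 < 2.139 → exclude; stop.
Optimal diet: bluegill — 1 of 4 types.

1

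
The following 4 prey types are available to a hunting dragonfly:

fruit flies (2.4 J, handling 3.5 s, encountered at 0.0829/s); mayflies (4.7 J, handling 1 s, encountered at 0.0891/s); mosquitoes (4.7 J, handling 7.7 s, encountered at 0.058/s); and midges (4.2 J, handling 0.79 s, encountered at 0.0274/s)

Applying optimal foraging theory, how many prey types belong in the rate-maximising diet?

4

Profitabilities (E/h, J/s): midges 5.32, mayflies 4.7, fruit flies 0.686, mosquitoes 0.61. Add prey in this order while the next type's profitability exceeds the intake rate on those already taken.
Rate on top 1: 0.1126. mayflies: 4.7 > 0.1126 → include.
Rate on top 2: 0.4806. fruit flies: 0.686 > 0.4806 → include.
Rate on top 3: 0.5231. mosquitoes: 0.61 > 0.5231 → include.
Optimal diet: midges, mayflies, fruit flies, mosquitoes — 4 of 4 types.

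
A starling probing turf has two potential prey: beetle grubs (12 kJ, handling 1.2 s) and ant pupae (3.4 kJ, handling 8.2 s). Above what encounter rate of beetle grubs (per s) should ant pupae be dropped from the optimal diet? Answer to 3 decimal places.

0.036 per s

At the threshold, the rate on beetle grubs alone equals the profitability of ant pupae: λ·12/(1 + λ·1.2) = 3.4/8.2 = 0.4146.
Rearranging, λ(12 − 0.4146×1.2) = 0.4146, so λ = 0.4146/11.5 = 0.03605 per s.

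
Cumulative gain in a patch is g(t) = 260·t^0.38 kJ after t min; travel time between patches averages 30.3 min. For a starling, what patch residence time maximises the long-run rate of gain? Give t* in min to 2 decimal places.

Optimal t* satisfies g'(t*) = g(t*)/(T + t*).
g'(t) = 0.38·260·t^-0.62. Setting 0.38·260·t^-0.62 = 260·t^0.38/(30.3+t) gives 0.38(30.3+t) = t, so 0.62·t = 0.38×30.3.
t* = 0.38×30.3/0.62 = 18.57 min.

18.57 min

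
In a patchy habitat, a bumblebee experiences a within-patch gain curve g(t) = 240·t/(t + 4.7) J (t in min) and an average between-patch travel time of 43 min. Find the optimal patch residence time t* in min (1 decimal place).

14.2 min

Maximise g(t)/(T+t): set derivative to zero → g'(t)(T+t) = g(t).
g'(t) = 240·4.7/(t + 4.7)². Setting 240·4.7/(t+4.7)² = 240t/[(t+4.7)(43+t)] gives 4.7(43+t) = t(t+4.7), so t² = 4.7×43 = 202.1.
t* = √202.1 = 14.22 min.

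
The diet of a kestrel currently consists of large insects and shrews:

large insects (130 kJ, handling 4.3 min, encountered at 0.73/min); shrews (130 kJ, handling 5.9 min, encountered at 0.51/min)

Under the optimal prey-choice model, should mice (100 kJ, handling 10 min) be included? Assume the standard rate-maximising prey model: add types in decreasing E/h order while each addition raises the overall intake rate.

Intake rate on the current diet: R = (0.73×130 + 0.51×130) / (1 + 0.73×4.3 + 0.51×5.9) = 161.2/7.148 = 22.55 kJ/min.
Profitability of mice: 100/10 = 10 kJ/min.
Since 10 < R, time spent handling mice is better spent searching.

No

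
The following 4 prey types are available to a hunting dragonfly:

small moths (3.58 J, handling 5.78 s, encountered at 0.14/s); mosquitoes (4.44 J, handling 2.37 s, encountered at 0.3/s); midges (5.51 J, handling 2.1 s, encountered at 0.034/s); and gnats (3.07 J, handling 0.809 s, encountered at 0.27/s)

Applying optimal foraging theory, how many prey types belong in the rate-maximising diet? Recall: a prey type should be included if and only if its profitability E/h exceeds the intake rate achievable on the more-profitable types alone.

3

E/h in descending order: gnats 3.79, midges 2.62, mosquitoes 1.87, small moths 0.619 J/s. The optimal diet is the largest prefix of this list for which every included type satisfies E_i/h_i > R on the types above it.
Rate on top 1: 0.6803. midges: 2.62 > 0.6803 → include.
Rate on top 2: 0.7879. mosquitoes: 1.87 > 0.7879 → include.
Rate on top 3: 1.174. small moths: 0.619 < 1.174 → exclude; stop.
Optimal diet: gnats, midges, mosquitoes — 3 of 4 types.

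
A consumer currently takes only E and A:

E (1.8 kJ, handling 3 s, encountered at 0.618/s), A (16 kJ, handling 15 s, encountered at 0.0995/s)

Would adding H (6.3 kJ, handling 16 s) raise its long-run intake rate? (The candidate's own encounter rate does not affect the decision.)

No

Current rate: (0.618×1.8 + 0.0995×16)/(1 + 0.618×3 + 0.0995×15) = 0.6222 kJ/s.
H: E/h = 6.3/16 = 0.3937 kJ/s.
Since 0.3937 < R, time spent handling H is better spent searching.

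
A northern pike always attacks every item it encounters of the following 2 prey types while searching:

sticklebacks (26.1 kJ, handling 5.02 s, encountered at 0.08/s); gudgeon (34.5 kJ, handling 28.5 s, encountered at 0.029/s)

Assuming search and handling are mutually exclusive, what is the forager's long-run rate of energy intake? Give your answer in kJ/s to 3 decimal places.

1.386 kJ/s

R = Σλ_iE_i / (1 + Σλ_ih_i)
Numerator: 0.08×26.1 + 0.029×34.5 = 3.088
Denominator: 1 + 0.08×5.02 + 0.029×28.5 = 2.228
R = 3.088/2.228 = 1.386 kJ/s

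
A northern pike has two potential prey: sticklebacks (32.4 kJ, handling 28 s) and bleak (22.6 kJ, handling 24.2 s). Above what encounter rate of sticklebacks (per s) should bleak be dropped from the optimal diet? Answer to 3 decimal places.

0.149 per s

Drop bleak once their profitability E₂/h₂ falls below the rate achievable on sticklebacks alone: E₂/h₂ = λE₁/(1 + λh₁).
Solve for λ: λE₁h₂ = E₂(1 + λh₁) → λ(E₁h₂ − E₂h₁) = E₂ → λ = E₂/(E₁h₂ − E₂h₁).
λ = 22.6/(32.4×24.2 − 22.6×28) = 22.6/151.3 = 0.1494 per s.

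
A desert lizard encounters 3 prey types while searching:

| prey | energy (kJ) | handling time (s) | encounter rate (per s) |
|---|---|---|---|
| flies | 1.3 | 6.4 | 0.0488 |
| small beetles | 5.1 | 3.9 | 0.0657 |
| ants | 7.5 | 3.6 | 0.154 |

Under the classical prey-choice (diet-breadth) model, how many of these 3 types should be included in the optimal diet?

Profitabilities (E/h, kJ/s): ants 2.08, small beetles 1.31, flies 0.203. Add prey in this order while the next type's profitability exceeds the intake rate on those already taken.
Rate on top 1: 0.7431. small beetles: 1.31 > 0.7431 → include.
Rate on top 2: 0.823. flies: 0.203 < 0.823 → exclude; stop.
Optimal diet: ants, small beetles — 2 of 3 types.

2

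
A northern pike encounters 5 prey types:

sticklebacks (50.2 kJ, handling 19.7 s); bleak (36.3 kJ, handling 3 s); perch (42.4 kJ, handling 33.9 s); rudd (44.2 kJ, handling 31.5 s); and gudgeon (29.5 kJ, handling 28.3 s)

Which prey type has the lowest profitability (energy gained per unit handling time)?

gudgeon

In descending order of E/h:
bleak: 36.3/3 = 12.1 kJ/s
sticklebacks: 50.2/19.7 = 2.55 kJ/s
rudd: 44.2/31.5 = 1.4 kJ/s
perch: 42.4/33.9 = 1.25 kJ/s
gudgeon: 29.5/28.3 = 1.04 kJ/s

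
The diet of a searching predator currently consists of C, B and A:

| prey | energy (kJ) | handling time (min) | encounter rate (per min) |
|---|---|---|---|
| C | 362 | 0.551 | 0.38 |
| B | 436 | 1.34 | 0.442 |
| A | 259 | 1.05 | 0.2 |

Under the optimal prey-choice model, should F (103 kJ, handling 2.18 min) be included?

No

On C, B and A alone, R = ΣλE/(1+Σλh) = 382.1/2.012 = 189.9 kJ/min.
F: E/h = 103/2.18 = 47.25 kJ/min.
Since 47.25 < R, time spent handling F is better spent searching.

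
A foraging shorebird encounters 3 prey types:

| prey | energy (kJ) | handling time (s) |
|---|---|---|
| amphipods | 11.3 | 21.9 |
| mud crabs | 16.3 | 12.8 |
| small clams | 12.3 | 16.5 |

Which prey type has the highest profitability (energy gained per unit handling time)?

Profitability E/h (kJ/s): amphipods = 11.3/21.9 = 0.516, mud crabs = 16.3/12.8 = 1.27, small clams = 12.3/16.5 = 0.745.
Ranked: mud crabs > small clams > amphipods.

mud crabs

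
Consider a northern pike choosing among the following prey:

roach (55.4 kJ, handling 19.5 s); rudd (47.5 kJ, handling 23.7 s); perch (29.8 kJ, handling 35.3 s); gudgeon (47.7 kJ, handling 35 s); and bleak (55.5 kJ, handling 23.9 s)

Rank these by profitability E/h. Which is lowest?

perch

Profitability E/h (kJ/s): roach = 55.4/19.5 = 2.84, rudd = 47.5/23.7 = 2, perch = 29.8/35.3 = 0.844, gudgeon = 47.7/35 = 1.36, bleak = 55.5/23.9 = 2.32.
Ranked: roach > bleak > rudd > gudgeon > perch.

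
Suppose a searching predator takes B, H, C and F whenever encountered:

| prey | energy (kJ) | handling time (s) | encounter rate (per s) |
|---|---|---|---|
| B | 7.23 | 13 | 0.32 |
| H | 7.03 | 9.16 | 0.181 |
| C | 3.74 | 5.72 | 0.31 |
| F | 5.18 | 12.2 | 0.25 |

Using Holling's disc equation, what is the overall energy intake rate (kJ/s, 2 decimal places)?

R = (0.32×7.23 + 0.181×7.03 + 0.31×3.74 + 0.25×5.18) / (1 + 0.32×13 + 0.181×9.16 + 0.31×5.72 + 0.25×12.2) = 6.04/11.64 = 0.5189 kJ/s.

0.52 kJ/s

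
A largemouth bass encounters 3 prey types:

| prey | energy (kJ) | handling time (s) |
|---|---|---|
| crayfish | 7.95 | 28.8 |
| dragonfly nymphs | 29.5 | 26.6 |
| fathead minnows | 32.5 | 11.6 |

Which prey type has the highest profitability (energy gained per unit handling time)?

fathead minnows

Profitability E/h (kJ/s): crayfish = 7.95/28.8 = 0.276, dragonfly nymphs = 29.5/26.6 = 1.11, fathead minnows = 32.5/11.6 = 2.8.
Ranked: fathead minnows > dragonfly nymphs > crayfish.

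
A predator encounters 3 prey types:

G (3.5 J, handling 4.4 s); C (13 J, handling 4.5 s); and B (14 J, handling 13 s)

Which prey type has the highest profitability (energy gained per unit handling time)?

C

Profitability E/h (J/s): G = 3.5/4.4 = 0.795, C = 13/4.5 = 2.89, B = 14/13 = 1.08.
Ranked: C > B > G.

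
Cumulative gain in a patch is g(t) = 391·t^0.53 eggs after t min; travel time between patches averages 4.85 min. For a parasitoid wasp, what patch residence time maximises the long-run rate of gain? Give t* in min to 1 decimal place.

5.5 min

Maximise g(t)/(T+t): set derivative to zero → g'(t)(T+t) = g(t).
g'(t) = 0.53·391·t^-0.47. Setting 0.53·391·t^-0.47 = 391·t^0.53/(4.85+t) gives 0.53(4.85+t) = t, so 0.47·t = 0.53×4.85.
t* = 0.53×4.85/0.47 = 5.469 min.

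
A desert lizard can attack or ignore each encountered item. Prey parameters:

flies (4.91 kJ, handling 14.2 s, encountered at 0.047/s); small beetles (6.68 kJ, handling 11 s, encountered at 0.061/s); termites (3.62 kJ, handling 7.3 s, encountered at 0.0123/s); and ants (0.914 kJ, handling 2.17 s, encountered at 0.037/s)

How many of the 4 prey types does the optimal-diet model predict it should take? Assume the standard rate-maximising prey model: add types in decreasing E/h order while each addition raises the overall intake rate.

4

Profitabilities (E/h, kJ/s): small beetles 0.607, termites 0.496, ants 0.421, flies 0.346. Add prey in this order while the next type's profitability exceeds the intake rate on those already taken.
Rate on top 1: 0.2439. termites: 0.496 > 0.2439 → include.
Rate on top 2: 0.2567. ants: 0.421 > 0.2567 → include.
Rate on top 3: 0.2639. flies: 0.346 > 0.2639 → include.
Optimal diet: small beetles, termites, ants, flies — 4 of 4 types.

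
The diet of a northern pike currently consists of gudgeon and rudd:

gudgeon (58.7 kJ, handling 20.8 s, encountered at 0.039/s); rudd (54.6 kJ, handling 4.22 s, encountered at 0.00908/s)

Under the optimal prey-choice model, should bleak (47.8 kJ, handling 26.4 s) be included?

Current rate: (0.039×58.7 + 0.00908×54.6)/(1 + 0.039×20.8 + 0.00908×4.22) = 1.506 kJ/s.
Profitability of bleak: 47.8/26.4 = 1.811 kJ/s.
Since 1.811 > R, including bleak increases the long-run rate.

Yes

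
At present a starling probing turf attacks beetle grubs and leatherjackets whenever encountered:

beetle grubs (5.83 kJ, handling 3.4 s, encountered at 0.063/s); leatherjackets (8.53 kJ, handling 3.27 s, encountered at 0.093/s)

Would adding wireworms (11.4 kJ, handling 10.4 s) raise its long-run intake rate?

On beetle grubs and leatherjackets alone, R = ΣλE/(1+Σλh) = 1.161/1.518 = 0.7644 kJ/s.
Profitability of wireworms: 11.4/10.4 = 1.096 kJ/s.
1.096 > 0.7644, so adding wireworms raises the average — include it.

Yes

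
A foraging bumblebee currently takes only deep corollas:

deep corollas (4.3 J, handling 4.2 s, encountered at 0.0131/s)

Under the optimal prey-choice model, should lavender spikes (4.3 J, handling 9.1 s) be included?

Yes

Current rate: (0.0131×4.3)/(1 + 0.0131×4.2) = 0.05339 J/s.
lavender spikes: E/h = 4.3/9.1 = 0.4725 J/s.
Since 0.4725 > R, including lavender spikes increases the long-run rate.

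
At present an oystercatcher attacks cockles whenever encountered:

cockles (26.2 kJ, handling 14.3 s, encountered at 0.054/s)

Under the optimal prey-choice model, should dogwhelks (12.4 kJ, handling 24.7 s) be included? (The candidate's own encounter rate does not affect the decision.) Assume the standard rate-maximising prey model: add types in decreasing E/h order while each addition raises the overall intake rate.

On cockles alone, R = ΣλE/(1+Σλh) = 1.415/1.772 = 0.7983 kJ/s.
dogwhelks: E/h = 12.4/24.7 = 0.502 kJ/s.
Since 0.502 < R, time spent handling dogwhelks is better spent searching.

No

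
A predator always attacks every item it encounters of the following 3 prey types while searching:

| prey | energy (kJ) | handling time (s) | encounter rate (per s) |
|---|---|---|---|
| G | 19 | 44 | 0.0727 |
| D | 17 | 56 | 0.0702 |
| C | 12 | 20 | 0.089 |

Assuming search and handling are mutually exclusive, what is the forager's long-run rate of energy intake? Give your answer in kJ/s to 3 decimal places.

Energy encountered per unit search time: 0.0727×19 + 0.0702×17 + 0.089×12 = 3.643 kJ/s.
Handling time per unit search time: 0.0727×44 + 0.0702×56 + 0.089×20 = 8.91.
Rate = 3.643/(1 + 8.91) = 0.3676 kJ/s.

0.368 kJ/s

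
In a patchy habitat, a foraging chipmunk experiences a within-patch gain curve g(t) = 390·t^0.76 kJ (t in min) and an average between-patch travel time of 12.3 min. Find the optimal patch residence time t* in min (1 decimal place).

Maximise g(t)/(T+t): set derivative to zero → g'(t)(T+t) = g(t).
g'(t) = 0.76·390·t^-0.24. Setting 0.76·390·t^-0.24 = 390·t^0.76/(12.3+t) gives 0.76(12.3+t) = t, so 0.24·t = 0.76×12.3.
t* = 0.76×12.3/0.24 = 38.95 min.

39.0 min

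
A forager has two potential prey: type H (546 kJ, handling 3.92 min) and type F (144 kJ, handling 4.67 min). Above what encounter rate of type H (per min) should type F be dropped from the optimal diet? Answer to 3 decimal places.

0.073 per min

At the threshold, the rate on type H alone equals the profitability of type F: λ·546/(1 + λ·3.92) = 144/4.67 = 30.84.
Rearranging, λ(546 − 30.84×3.92) = 30.84, so λ = 30.84/425.1 = 0.07253 per min.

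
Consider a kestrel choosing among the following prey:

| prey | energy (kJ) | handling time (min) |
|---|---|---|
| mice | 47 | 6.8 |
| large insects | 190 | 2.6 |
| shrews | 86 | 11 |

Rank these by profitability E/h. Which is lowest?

mice

Profitability E/h (kJ/min): mice = 47/6.8 = 6.91, large insects = 190/2.6 = 73.1, shrews = 86/11 = 7.82.
Ranked: large insects > shrews > mice.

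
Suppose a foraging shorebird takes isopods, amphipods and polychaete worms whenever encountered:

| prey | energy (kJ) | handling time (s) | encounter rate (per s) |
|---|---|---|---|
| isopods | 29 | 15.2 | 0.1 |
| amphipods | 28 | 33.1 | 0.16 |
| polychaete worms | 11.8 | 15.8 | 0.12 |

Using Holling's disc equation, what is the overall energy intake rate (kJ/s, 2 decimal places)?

R = (0.1×29 + 0.16×28 + 0.12×11.8) / (1 + 0.1×15.2 + 0.16×33.1 + 0.12×15.8) = 8.796/9.712 = 0.9057 kJ/s.

0.91 kJ/s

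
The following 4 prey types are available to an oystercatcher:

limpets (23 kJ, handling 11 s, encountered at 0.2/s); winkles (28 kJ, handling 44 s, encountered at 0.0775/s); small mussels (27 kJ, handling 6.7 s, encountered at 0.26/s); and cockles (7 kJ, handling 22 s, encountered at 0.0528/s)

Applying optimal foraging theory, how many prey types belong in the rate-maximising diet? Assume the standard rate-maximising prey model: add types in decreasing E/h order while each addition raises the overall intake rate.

1

Rank by E/h (kJ/s): small mussels 4.03, limpets 2.09, winkles 0.636, cockles 0.318. Include each in turn until the next type's E/h falls below the running intake rate.
Rate on top 1: 2.56. limpets: 2.09 < 2.56 → exclude; stop.
Optimal diet: small mussels — 1 of 4 types.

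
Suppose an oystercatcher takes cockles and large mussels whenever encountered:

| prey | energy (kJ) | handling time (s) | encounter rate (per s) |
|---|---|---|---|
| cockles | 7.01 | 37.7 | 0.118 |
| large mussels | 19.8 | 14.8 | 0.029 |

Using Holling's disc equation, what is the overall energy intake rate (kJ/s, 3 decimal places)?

0.238 kJ/s

R = (0.118×7.01 + 0.029×19.8) / (1 + 0.118×37.7 + 0.029×14.8) = 1.401/5.878 = 0.2384 kJ/s.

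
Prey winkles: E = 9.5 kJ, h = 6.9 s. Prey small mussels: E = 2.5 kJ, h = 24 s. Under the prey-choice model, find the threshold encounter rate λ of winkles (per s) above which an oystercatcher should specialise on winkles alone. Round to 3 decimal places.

Drop small mussels once their profitability E₂/h₂ falls below the rate achievable on winkles alone: E₂/h₂ = λE₁/(1 + λh₁).
Solve for λ: λE₁h₂ = E₂(1 + λh₁) → λ(E₁h₂ − E₂h₁) = E₂ → λ = E₂/(E₁h₂ − E₂h₁).
λ = 2.5/(9.5×24 − 2.5×6.9) = 2.5/210.8 = 0.01186 per s.

0.012 per s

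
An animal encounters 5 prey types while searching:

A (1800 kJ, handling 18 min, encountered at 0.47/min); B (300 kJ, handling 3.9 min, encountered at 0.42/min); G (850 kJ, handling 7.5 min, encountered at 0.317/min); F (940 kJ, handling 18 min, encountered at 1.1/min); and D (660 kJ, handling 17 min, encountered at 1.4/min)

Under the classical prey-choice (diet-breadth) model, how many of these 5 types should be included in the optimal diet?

2

Rank by E/h (kJ/min): G 113, A 100, B 76.9, F 52.2, D 38.8. Include each in turn until the next type's E/h falls below the running intake rate.
Rate on top 1: 79.78. A: 100 > 79.78 → include.
Rate on top 2: 94.23. B: 76.9 < 94.23 → exclude; stop.
Optimal diet: G, A — 2 of 5 types.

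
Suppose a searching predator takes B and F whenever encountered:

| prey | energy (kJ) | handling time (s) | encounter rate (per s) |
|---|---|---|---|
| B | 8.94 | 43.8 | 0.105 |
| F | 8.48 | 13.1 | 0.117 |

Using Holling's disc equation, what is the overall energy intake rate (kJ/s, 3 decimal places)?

R = (0.105×8.94 + 0.117×8.48) / (1 + 0.105×43.8 + 0.117×13.1) = 1.931/7.132 = 0.2707 kJ/s.

0.271 kJ/s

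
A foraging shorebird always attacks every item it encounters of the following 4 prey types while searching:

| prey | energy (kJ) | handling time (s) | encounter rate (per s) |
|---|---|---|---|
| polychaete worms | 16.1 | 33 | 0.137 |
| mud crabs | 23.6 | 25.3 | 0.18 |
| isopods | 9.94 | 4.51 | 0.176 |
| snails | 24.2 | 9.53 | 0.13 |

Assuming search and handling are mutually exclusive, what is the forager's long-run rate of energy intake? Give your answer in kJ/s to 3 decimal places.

R = Σλ_iE_i / (1 + Σλ_ih_i)
Numerator: 0.137×16.1 + 0.18×23.6 + 0.176×9.94 + 0.13×24.2 = 11.35
Denominator: 1 + 0.137×33 + 0.18×25.3 + 0.176×4.51 + 0.13×9.53 = 12.11
R = 11.35/12.11 = 0.9374 kJ/s

0.937 kJ/s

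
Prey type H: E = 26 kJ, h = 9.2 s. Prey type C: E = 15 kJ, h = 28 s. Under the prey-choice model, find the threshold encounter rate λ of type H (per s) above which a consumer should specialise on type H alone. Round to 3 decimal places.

0.025 per s

At the threshold, the rate on type H alone equals the profitability of type C: λ·26/(1 + λ·9.2) = 15/28 = 0.5357.
Rearranging, λ(26 − 0.5357×9.2) = 0.5357, so λ = 0.5357/21.07 = 0.02542 per s.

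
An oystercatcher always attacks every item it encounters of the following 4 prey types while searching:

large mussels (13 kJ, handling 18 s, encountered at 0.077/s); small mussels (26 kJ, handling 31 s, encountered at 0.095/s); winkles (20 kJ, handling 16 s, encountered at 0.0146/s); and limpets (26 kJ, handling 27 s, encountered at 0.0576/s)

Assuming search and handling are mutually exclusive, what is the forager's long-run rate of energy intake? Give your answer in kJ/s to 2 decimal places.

0.74 kJ/s

R = (0.077×13 + 0.095×26 + 0.0146×20 + 0.0576×26) / (1 + 0.077×18 + 0.095×31 + 0.0146×16 + 0.0576×27) = 5.261/7.12 = 0.7389 kJ/s.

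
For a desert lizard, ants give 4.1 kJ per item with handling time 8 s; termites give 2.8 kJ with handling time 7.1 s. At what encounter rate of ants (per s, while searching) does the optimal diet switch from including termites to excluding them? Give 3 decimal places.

Drop termites once their profitability E₂/h₂ falls below the rate achievable on ants alone: E₂/h₂ = λE₁/(1 + λh₁).
Solve for λ: λE₁h₂ = E₂(1 + λh₁) → λ(E₁h₂ − E₂h₁) = E₂ → λ = E₂/(E₁h₂ − E₂h₁).
λ = 2.8/(4.1×7.1 − 2.8×8) = 2.8/6.71 = 0.4173 per s.

0.417 per s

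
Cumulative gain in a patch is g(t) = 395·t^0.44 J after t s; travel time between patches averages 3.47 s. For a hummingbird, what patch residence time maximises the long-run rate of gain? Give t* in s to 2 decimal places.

2.73 s

By the marginal value theorem, leave when the instantaneous gain rate g'(t) equals the habitat-wide average g(t)/(T + t).
g'(t) = 0.44·395·t^-0.56. Setting 0.44·395·t^-0.56 = 395·t^0.44/(3.47+t) gives 0.44(3.47+t) = t, so 0.56·t = 0.44×3.47.
t* = 0.44×3.47/0.56 = 2.726 s.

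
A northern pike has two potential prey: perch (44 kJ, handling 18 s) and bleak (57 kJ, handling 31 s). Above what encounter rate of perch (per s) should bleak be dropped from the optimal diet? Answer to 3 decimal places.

At the threshold, the rate on perch alone equals the profitability of bleak: λ·44/(1 + λ·18) = 57/31 = 1.839.
Rearranging, λ(44 − 1.839×18) = 1.839, so λ = 1.839/10.9 = 0.1686 per s.

0.169 per s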